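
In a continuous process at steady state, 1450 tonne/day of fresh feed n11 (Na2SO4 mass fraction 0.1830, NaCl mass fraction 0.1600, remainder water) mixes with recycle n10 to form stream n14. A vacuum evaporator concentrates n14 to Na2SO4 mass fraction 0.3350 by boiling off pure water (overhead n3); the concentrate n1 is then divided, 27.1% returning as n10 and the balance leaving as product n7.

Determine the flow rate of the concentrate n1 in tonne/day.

Overall Na2SO4 balance (none leaves overhead): Na2SO4 in fresh feed = Na2SO4 in product, i.e. 1450×0.183 = (1−0.271)·n1·0.335.
n1 = 265.35/(0.335×0.729) = 1086.5 tonne/day.

1087 tonne/day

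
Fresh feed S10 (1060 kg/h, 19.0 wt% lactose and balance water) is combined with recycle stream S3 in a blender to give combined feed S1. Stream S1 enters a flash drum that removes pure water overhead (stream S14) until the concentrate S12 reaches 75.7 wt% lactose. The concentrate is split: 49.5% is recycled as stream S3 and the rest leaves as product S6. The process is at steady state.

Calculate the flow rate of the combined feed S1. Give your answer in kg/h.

Overall lactose balance (none leaves overhead): lactose in fresh feed = lactose in product, i.e. 1060×0.190 = (1−0.495)·S12·0.757.
S12 = 201.4/(0.757×0.505) = 526.83 kg/h.
Recycle S3 = 0.495×526.83 = 260.78 kg/h.
Combined feed S1 = 1060 + 260.78 = 1320.8 kg/h.

1321 kg/h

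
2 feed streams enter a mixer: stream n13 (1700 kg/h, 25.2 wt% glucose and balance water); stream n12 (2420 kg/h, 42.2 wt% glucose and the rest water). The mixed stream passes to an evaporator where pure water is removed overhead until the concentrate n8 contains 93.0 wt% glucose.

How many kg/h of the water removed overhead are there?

2561 kg/h

glucose entering = 1700×0.252 + 2420×0.422 = 1449.6 kg/h.
All glucose reports to n8, so n8 = 1449.6/0.930 = 1558.8 kg/h.
Total feed = 4120 kg/h; overhead = 4120 − 1558.8 = 2561.2 kg/h.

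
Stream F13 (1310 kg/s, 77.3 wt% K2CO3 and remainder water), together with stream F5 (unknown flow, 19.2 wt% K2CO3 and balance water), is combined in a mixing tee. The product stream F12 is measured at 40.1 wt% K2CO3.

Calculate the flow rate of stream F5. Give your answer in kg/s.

2332 kg/s

Let F5 be the unknown flow. Total out = 1310 + F5.
K2CO3 balance: 1012.6 + 0.192·F5 = 0.401·(1310 + F5)
(0.192 − 0.401)·F5 = 0.401×1310 − 1012.6 = -487.32
F5 = -487.32 / -0.209 = 2331.7 kg/s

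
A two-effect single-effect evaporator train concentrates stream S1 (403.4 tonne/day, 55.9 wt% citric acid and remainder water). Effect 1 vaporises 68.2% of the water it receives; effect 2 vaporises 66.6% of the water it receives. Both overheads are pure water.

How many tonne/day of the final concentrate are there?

244.4 tonne/day

water in feed = 403.4×0.441 = 177.9 tonne/day.
After stage 1: water left = (1−0.682)×177.9 = 56.572; stream total = 282.07 tonne/day.
After stage 2: water left = (1−0.666)×56.572 = 18.895; final concentrate = 244.4 tonne/day.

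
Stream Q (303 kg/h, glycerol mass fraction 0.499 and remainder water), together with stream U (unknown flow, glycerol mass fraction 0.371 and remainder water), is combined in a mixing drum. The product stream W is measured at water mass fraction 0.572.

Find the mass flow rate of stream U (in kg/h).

377.4 kg/h

Let U be the unknown flow. Total out = 303 + U.
water balance: 151.8 + 0.629·U = 0.572·(303 + U)
(0.629 − 0.572)·U = 0.572×303 − 151.8 = 21.513
U = 21.513 / 0.057 = 377.42 kg/h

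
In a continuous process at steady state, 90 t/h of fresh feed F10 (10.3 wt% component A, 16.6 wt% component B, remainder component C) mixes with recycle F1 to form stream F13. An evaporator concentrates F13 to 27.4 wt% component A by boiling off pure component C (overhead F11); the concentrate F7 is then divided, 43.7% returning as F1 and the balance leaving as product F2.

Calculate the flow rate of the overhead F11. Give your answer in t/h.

Overall component A balance (none leaves overhead): component A in fresh feed = component A in product, i.e. 90×0.103 = (1−0.437)·F7·0.274.
F7 = 9.27/(0.274×0.563) = 60.093 t/h.
Recycle F1 = 0.437×60.093 = 26.26 t/h.
Combined feed F13 = 90 + 26.26 = 116.26 t/h.
Overhead F11 = F13 − F7 = 116.26 − 60.093 = 56.168 t/h.

56.17 t/h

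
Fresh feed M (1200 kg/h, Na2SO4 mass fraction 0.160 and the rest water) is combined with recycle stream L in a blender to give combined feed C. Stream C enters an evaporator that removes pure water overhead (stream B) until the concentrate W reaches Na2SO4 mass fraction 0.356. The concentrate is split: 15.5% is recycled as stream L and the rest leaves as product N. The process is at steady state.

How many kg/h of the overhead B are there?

Overall Na2SO4 balance (none leaves overhead): Na2SO4 in fresh feed = Na2SO4 in product, i.e. 1200×0.160 = (1−0.155)·W·0.356.
W = 192/(0.356×0.845) = 638.26 kg/h.
Recycle L = 0.155×638.26 = 98.93 kg/h.
Combined feed C = 1200 + 98.93 = 1298.9 kg/h.
Overhead B = C − W = 1298.9 − 638.26 = 660.67 kg/h.

660.7 kg/h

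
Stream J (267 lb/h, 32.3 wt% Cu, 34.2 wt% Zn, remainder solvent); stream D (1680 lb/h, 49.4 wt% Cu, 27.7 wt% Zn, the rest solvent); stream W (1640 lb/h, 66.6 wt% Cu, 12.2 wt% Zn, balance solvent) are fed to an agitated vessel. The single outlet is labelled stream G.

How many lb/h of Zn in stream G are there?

756.8 lb/h

Zn out = Zn in = 267×0.342 + 1680×0.277 + 1640×0.122 = 756.75 lb/h.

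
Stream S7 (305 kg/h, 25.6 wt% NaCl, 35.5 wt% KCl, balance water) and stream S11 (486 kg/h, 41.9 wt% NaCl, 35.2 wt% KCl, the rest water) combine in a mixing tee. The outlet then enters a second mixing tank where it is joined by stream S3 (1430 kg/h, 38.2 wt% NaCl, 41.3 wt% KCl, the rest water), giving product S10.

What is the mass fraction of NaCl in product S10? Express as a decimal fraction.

Overall, product flow = 2221 kg/h.
NaCl in = 305×0.256 + 486×0.419 + 1430×0.382 = 827.97 kg/h.
NaCl fraction in S10 = 0.373.

0.373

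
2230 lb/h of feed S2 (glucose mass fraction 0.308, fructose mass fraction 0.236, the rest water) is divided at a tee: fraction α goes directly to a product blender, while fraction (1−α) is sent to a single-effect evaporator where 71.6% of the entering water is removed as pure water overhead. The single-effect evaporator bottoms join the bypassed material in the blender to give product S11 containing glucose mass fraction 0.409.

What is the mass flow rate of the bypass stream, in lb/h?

All 2230×0.308 = 686.84 lb/h of glucose reaches S11, so S11 = 686.84/0.409 = 1679.3 lb/h and vapour = 550.68 lb/h.
The evaporator receives (1−α)·2230 of feed at 0.456 water and removes 0.716 of that water:
0.716×0.456×(1−α)×2230 = 550.68
(1−α) = 550.68/728.09 = 0.7563;  α = 0.2437.
Bypass flow = 0.2437×2230 = 543.35 lb/h.

543.3 lb/h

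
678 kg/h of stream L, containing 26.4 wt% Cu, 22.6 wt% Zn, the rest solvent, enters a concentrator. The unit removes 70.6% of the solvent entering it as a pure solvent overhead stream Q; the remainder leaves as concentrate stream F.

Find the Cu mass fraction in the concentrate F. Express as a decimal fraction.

0.4125

Cu is not removed: 678×0.264 = 178.99 kg/h of Cu enters F.
solvent entering = 678×0.510 = 345.78 kg/h; overhead removed = 0.706×345.78 = 244.12 kg/h.
Concentrate = 678 − 244.12 = 433.88 kg/h.
Mass fraction = 178.99/433.88 = 0.4125.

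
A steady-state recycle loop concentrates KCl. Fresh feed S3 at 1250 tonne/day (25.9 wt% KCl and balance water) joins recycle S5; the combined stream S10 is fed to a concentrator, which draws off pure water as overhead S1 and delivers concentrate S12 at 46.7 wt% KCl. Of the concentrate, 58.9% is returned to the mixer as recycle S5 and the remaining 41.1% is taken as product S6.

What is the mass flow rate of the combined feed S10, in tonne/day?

Overall KCl balance (none leaves overhead): KCl in fresh feed = KCl in product, i.e. 1250×0.259 = (1−0.589)·S12·0.467.
S12 = 323.75/(0.467×0.411) = 1686.8 tonne/day.
Recycle S5 = 0.589×1686.8 = 993.5 tonne/day.
Combined feed S10 = 1250 + 993.5 = 2243.5 tonne/day.

2243 tonne/day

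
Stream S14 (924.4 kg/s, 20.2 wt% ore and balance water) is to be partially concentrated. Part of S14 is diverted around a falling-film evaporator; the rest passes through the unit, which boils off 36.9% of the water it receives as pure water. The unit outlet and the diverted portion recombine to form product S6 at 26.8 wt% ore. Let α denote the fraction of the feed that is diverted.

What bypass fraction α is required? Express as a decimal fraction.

All 924.4×0.202 = 186.73 kg/s of ore reaches S6, so S6 = 186.73/0.268 = 696.75 kg/s and vapour = 227.65 kg/s.
The evaporator receives (1−α)·924.4 of feed at 0.798 water and removes 0.369 of that water:
0.369×0.798×(1−α)×924.4 = 227.65
(1−α) = 227.65/272.2 = 0.8363;  α = 0.1637.

0.164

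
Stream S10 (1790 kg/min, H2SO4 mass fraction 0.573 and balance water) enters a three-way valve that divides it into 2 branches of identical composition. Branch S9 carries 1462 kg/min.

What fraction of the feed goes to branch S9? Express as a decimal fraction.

Fraction to S9 = 1462/1790 = 0.8168.

0.817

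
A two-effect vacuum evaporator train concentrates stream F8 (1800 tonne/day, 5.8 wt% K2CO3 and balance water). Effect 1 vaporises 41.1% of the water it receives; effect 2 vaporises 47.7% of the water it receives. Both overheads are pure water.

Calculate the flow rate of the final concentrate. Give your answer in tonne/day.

626.7 tonne/day

water in feed = 1800×0.942 = 1695.6 tonne/day.
After stage 1: water left = (1−0.411)×1695.6 = 998.71; stream total = 1103.1 tonne/day.
After stage 2: water left = (1−0.477)×998.71 = 522.32; final concentrate = 626.72 tonne/day.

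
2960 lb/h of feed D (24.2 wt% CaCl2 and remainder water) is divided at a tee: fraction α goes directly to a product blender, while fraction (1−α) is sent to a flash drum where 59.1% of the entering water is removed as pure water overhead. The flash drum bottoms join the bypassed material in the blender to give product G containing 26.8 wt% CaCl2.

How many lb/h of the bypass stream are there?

2319 lb/h

All 2960×0.242 = 716.32 lb/h of CaCl2 reaches G, so G = 716.32/0.268 = 2672.8 lb/h and vapour = 287.16 lb/h.
The evaporator receives (1−α)·2960 of feed at 0.758 water and removes 0.591 of that water:
0.591×0.758×(1−α)×2960 = 287.16
(1−α) = 287.16/1326 = 0.2166;  α = 0.7834.
Bypass flow = 0.7834×2960 = 2319 lb/h.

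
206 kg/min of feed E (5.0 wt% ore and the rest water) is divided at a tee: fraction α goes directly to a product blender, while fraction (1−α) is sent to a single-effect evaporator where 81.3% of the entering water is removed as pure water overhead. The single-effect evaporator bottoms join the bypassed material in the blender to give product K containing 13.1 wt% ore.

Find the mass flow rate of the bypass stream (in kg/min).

41.08 kg/min

All 206×0.050 = 10.3 kg/min of ore reaches K, so K = 10.3/0.131 = 78.626 kg/min and vapour = 127.37 kg/min.
The evaporator receives (1−α)·206 of feed at 0.950 water and removes 0.813 of that water:
0.813×0.950×(1−α)×206 = 127.37
(1−α) = 127.37/159.1 = 0.8006;  α = 0.1994.
Bypass flow = 0.1994×206 = 41.082 kg/min.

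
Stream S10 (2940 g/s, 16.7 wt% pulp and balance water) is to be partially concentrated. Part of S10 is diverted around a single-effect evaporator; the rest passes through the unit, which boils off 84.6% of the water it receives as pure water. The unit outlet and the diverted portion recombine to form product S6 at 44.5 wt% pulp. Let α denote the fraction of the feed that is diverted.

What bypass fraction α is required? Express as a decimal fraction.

0.114

All 2940×0.167 = 490.98 g/s of pulp reaches S6, so S6 = 490.98/0.445 = 1103.3 g/s and vapour = 1836.7 g/s.
The evaporator receives (1−α)·2940 of feed at 0.833 water and removes 0.846 of that water:
0.846×0.833×(1−α)×2940 = 1836.7
(1−α) = 1836.7/2071.9 = 0.8865;  α = 0.1135.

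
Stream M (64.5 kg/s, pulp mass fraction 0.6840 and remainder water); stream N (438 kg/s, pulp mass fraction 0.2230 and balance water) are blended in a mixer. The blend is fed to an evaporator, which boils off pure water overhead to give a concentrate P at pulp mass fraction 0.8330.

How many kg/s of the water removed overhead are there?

pulp entering = 64.5×0.684 + 438×0.223 = 141.79 kg/s.
All pulp reports to P, so P = 141.79/0.833 = 170.22 kg/s.
Total feed = 502.5 kg/s; overhead = 502.5 − 170.22 = 332.28 kg/s.

332.3 kg/s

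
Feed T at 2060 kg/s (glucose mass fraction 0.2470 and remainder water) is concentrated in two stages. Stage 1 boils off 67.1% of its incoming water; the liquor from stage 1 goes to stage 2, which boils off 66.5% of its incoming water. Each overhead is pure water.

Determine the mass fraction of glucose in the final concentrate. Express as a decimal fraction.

water in feed = 2060×0.753 = 1551.2 kg/s.
After stage 1: water left = (1−0.671)×1551.2 = 510.34; stream total = 1019.2 kg/s.
After stage 2: water left = (1−0.665)×510.34 = 170.96; final concentrate = 679.78 kg/s.
glucose fraction = 508.82/679.78 = 0.7485.

0.7485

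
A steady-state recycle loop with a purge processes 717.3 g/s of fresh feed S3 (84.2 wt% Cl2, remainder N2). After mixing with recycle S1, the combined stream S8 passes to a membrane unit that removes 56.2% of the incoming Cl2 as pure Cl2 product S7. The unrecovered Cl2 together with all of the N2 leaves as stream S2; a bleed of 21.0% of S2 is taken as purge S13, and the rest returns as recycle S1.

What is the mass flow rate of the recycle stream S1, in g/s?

N2 enters only via S3 and leaves only via the purge: 717.3×0.158 = 0.210×(N2 in S2), and the membrane unit passes all N2, so N2 in S8 = N2 in S2 = 539.68 g/s.
Cl2 in S8: m_A = 717.3×0.842 + (1−0.210)·(1−0.562)·m_A, so m_A = 603.97/0.6540 = 923.52 g/s.
S2 = (1−0.562)×923.52 + 539.68 = 944.19 g/s.
Recycle S1 = (1−0.210)×944.19 = 745.91 g/s.

745.9 g/s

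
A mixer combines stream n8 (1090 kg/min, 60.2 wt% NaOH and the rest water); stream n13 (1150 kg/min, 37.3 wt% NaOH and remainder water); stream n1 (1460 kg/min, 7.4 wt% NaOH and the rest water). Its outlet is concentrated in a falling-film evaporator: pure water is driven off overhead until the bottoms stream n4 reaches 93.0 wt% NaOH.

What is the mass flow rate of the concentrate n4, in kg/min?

1283 kg/min

NaOH entering = 1090×0.602 + 1150×0.373 + 1460×0.074 = 1193.2 kg/min.
All NaOH reports to n4, so n4 = 1193.2/0.930 = 1283 kg/min.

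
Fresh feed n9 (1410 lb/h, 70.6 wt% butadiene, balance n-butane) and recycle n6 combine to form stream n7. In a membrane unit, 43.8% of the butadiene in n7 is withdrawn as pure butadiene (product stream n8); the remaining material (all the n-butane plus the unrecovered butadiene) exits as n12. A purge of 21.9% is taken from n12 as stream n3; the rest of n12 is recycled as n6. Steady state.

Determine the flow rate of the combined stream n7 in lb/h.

n-butane enters only via n9 and leaves only via the purge: 1410×0.294 = 0.219×(n-butane in n12), and the membrane unit passes all n-butane, so n-butane in n7 = n-butane in n12 = 1892.9 lb/h.
butadiene in n7: m_A = 1410×0.706 + (1−0.219)·(1−0.438)·m_A, so m_A = 995.46/0.5611 = 1774.2 lb/h.
n7 = 1774.2 + 1892.9 = 3667.1 lb/h.

3667 lb/h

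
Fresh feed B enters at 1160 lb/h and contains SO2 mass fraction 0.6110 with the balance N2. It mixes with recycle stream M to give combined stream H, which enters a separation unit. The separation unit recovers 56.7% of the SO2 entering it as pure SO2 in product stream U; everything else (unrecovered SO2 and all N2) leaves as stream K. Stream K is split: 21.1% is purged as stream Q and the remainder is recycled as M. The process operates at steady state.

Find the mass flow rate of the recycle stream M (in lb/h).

2055 lb/h

N2 enters only via B and leaves only via the purge: 1160×0.389 = 0.211×(N2 in K), and the separation unit passes all N2, so N2 in H = N2 in K = 2138.6 lb/h.
SO2 in H: m_A = 1160×0.611 + (1−0.211)·(1−0.567)·m_A, so m_A = 708.76/0.6584 = 1076.5 lb/h.
K = (1−0.567)×1076.5 + 2138.6 = 2604.7 lb/h.
Recycle M = (1−0.211)×2604.7 = 2055.1 lb/h.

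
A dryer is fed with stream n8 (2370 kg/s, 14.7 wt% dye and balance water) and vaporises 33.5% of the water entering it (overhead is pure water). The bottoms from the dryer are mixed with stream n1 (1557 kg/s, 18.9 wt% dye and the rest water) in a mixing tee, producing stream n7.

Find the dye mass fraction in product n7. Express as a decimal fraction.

0.198

Vapour removed = 0.335×0.853×2370 = 677.24 kg/s; concentrate = 1692.8 kg/s.
dye reaching the mixer = 348.39 (from concentrate) + 1557×0.189 = 642.66 kg/s.
Product flow = 1692.8 + 1557 = 3249.8 kg/s; dye fraction = 0.198.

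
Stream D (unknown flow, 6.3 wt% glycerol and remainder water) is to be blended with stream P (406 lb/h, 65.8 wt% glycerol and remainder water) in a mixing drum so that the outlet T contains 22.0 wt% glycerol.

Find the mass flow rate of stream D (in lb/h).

1133 lb/h

Let D be the unknown flow. Total out = 406 + D.
glycerol balance: 267.15 + 0.063·D = 0.220·(406 + D)
(0.063 − 0.220)·D = 0.220×406 − 267.15 = -177.83
D = -177.83 / -0.157 = 1132.7 lb/h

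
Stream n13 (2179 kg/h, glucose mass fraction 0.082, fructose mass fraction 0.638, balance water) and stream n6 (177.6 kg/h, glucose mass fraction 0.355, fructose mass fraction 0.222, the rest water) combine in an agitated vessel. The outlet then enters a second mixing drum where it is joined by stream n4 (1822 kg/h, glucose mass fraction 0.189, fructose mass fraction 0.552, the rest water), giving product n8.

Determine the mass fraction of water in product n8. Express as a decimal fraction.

Overall, product flow = 4178.6 kg/h.
water in = 2179×0.280 + 177.6×0.423 + 1822×0.259 = 1157.1 kg/h.
water fraction in n8 = 0.277.

0.277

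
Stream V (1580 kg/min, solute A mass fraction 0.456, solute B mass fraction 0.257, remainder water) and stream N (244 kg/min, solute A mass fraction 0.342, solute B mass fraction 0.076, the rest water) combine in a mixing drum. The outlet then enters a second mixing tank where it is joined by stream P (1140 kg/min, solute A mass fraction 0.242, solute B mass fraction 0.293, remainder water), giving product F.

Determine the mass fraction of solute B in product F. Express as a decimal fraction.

0.256

Overall, product flow = 2964 kg/min.
solute B in = 1580×0.257 + 244×0.076 + 1140×0.293 = 758.62 kg/min.
solute B fraction in F = 0.256.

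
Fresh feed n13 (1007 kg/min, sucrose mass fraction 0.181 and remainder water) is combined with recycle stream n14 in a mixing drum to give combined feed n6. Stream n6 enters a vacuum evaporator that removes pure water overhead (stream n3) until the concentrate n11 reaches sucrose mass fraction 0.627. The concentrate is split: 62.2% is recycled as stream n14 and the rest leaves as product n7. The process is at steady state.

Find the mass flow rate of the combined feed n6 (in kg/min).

Overall sucrose balance (none leaves overhead): sucrose in fresh feed = sucrose in product, i.e. 1007×0.181 = (1−0.622)·n11·0.627.
n11 = 182.27/(0.627×0.378) = 769.04 kg/min.
Recycle n14 = 0.622×769.04 = 478.34 kg/min.
Combined feed n6 = 1007 + 478.34 = 1485.3 kg/min.

1485 kg/min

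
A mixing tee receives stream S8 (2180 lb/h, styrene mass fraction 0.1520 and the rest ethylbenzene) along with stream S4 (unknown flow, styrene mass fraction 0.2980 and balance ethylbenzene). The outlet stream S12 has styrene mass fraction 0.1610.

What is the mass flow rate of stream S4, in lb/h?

143.2 lb/h

Let S4 be the unknown flow. Total out = 2180 + S4.
styrene balance: 331.36 + 0.298·S4 = 0.161·(2180 + S4)
(0.298 − 0.161)·S4 = 0.161×2180 − 331.36 = 19.62
S4 = 19.62 / 0.137 = 143.21 lb/h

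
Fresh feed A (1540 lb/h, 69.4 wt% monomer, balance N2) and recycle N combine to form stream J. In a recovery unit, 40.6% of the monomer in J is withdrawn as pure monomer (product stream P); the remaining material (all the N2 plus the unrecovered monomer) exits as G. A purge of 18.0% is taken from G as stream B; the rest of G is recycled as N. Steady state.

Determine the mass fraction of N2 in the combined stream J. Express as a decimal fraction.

0.557

N2 enters only via A and leaves only via the purge: 1540×0.306 = 0.180×(N2 in G), and the recovery unit passes all N2, so N2 in J = N2 in G = 2618 lb/h.
monomer in J: m_A = 1540×0.694 + (1−0.180)·(1−0.406)·m_A, so m_A = 1068.8/0.5129 = 2083.7 lb/h.
J = 2083.7 + 2618 = 4701.7 lb/h.
N2 fraction in J = 2618/4701.7 = 0.557.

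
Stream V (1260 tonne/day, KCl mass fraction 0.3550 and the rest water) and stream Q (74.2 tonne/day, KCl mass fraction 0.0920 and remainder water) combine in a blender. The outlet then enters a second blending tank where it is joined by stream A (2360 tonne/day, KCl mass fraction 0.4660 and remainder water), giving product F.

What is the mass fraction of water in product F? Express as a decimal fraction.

0.5794

Overall, product flow = 3694.2 tonne/day.
water in = 1260×0.645 + 74.2×0.908 + 2360×0.534 = 2140.3 tonne/day.
water fraction in F = 0.5794.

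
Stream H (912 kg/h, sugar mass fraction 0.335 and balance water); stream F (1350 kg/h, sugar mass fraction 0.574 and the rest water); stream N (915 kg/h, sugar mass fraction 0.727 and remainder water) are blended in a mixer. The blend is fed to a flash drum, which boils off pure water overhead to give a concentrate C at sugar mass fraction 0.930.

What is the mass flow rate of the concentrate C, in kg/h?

sugar entering = 912×0.335 + 1350×0.574 + 915×0.727 = 1745.6 kg/h.
All sugar reports to C, so C = 1745.6/0.930 = 1877 kg/h.

1877 kg/h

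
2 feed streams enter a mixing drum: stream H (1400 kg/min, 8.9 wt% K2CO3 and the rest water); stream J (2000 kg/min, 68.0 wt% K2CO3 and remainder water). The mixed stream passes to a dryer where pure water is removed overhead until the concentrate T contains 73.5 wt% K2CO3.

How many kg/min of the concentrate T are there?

2020 kg/min

K2CO3 entering = 1400×0.089 + 2000×0.680 = 1484.6 kg/min.
All K2CO3 reports to T, so T = 1484.6/0.735 = 2019.9 kg/min.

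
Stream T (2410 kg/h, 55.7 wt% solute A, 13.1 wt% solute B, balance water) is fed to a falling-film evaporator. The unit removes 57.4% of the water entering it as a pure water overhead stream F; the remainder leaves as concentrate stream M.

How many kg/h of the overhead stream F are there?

431.6 kg/h

water entering = 2410×0.312 = 751.92 kg/h; overhead removed = 0.574×751.92 = 431.6 kg/h.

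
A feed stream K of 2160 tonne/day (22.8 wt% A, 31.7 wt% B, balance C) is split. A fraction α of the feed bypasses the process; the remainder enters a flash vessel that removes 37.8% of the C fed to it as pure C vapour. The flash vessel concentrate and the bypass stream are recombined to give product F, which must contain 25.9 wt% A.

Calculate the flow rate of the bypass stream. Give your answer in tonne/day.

656.8 tonne/day

All 2160×0.228 = 492.48 tonne/day of A reaches F, so F = 492.48/0.259 = 1901.5 tonne/day and vapour = 258.53 tonne/day.
The evaporator receives (1−α)·2160 of feed at 0.455 C and removes 0.378 of that C:
0.378×0.455×(1−α)×2160 = 258.53
(1−α) = 258.53/371.5 = 0.6959;  α = 0.3041.
Bypass flow = 0.3041×2160 = 656.81 tonne/day.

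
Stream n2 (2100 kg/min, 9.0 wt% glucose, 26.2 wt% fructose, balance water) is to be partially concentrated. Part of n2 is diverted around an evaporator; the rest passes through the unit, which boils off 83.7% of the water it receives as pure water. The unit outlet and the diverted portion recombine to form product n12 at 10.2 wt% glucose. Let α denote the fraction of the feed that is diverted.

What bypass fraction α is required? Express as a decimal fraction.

All 2100×0.090 = 189 kg/min of glucose reaches n12, so n12 = 189/0.102 = 1852.9 kg/min and vapour = 247.06 kg/min.
The evaporator receives (1−α)·2100 of feed at 0.648 water and removes 0.837 of that water:
0.837×0.648×(1−α)×2100 = 247.06
(1−α) = 247.06/1139 = 0.2169;  α = 0.7831.

0.783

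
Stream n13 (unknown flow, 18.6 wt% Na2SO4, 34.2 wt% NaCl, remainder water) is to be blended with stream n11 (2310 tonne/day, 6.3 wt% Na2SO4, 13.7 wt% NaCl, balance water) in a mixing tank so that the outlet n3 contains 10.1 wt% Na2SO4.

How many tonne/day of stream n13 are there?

Let n13 be the unknown flow. Total out = 2310 + n13.
Na2SO4 balance: 145.53 + 0.186·n13 = 0.101·(2310 + n13)
(0.186 − 0.101)·n13 = 0.101×2310 − 145.53 = 87.78
n13 = 87.78 / 0.085 = 1032.7 tonne/day

1033 tonne/day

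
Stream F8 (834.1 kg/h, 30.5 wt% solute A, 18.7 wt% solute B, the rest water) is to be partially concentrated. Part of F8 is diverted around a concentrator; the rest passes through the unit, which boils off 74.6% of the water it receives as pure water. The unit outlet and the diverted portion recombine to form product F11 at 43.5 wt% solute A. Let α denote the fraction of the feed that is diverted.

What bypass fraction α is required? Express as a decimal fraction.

0.211

All 834.1×0.305 = 254.4 kg/h of solute A reaches F11, so F11 = 254.4/0.435 = 584.83 kg/h and vapour = 249.27 kg/h.
The evaporator receives (1−α)·834.1 of feed at 0.508 water and removes 0.746 of that water:
0.746×0.508×(1−α)×834.1 = 249.27
(1−α) = 249.27/316.1 = 0.7886;  α = 0.2114.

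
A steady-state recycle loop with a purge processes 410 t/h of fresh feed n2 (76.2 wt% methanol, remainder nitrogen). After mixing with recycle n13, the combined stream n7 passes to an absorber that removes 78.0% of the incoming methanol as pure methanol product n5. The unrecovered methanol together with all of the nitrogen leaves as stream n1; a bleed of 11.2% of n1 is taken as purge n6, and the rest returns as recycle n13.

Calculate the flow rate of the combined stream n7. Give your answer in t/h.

nitrogen enters only via n2 and leaves only via the purge: 410×0.238 = 0.112×(nitrogen in n1), and the absorber passes all nitrogen, so nitrogen in n7 = nitrogen in n1 = 871.25 t/h.
methanol in n7: m_A = 410×0.762 + (1−0.112)·(1−0.780)·m_A, so m_A = 312.42/0.8046 = 388.27 t/h.
n7 = 388.27 + 871.25 = 1259.5 t/h.

1260 t/h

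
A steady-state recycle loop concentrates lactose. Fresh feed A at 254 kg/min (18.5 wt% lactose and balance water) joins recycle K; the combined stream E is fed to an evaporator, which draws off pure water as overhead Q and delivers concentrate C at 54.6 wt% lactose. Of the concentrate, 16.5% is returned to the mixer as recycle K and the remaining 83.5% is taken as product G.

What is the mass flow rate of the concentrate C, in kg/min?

103.1 kg/min

Overall lactose balance (none leaves overhead): lactose in fresh feed = lactose in product, i.e. 254×0.185 = (1−0.165)·C·0.546.
C = 46.99/(0.546×0.835) = 103.07 kg/min.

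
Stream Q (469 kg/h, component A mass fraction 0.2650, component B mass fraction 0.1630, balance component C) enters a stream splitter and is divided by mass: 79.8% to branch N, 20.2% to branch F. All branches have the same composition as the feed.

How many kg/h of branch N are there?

Branch N flow = 0.798×469 = 374.26 kg/h.

374.3 kg/h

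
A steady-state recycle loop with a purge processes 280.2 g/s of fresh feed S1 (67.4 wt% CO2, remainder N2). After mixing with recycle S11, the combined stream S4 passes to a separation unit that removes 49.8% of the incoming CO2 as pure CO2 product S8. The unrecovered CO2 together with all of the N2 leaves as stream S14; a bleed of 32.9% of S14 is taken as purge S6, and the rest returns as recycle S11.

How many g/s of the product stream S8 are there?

CO2 in S4: m_A = 280.2×0.674 + (1−0.329)·(1−0.498)·m_A, so m_A = 188.85/0.6632 = 284.78 g/s.
Product S8 = 0.498×284.78 = 141.82 g/s.

141.8 g/s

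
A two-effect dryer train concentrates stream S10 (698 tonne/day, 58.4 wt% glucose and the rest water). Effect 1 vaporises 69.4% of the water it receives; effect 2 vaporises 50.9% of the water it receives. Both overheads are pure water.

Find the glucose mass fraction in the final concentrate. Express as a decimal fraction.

water in feed = 698×0.416 = 290.37 tonne/day.
After stage 1: water left = (1−0.694)×290.37 = 88.853; stream total = 496.48 tonne/day.
After stage 2: water left = (1−0.509)×88.853 = 43.627; final concentrate = 451.26 tonne/day.
glucose fraction = 407.63/451.26 = 0.903.

0.903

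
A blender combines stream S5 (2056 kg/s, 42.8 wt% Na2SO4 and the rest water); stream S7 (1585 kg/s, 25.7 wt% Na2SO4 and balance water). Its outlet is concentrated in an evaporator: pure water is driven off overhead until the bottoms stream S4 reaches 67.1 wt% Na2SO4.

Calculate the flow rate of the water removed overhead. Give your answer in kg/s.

Na2SO4 entering = 2056×0.428 + 1585×0.257 = 1287.3 kg/s.
All Na2SO4 reports to S4, so S4 = 1287.3/0.671 = 1918.5 kg/s.
Total feed = 3641 kg/s; overhead = 3641 − 1918.5 = 1722.5 kg/s.

1723 kg/s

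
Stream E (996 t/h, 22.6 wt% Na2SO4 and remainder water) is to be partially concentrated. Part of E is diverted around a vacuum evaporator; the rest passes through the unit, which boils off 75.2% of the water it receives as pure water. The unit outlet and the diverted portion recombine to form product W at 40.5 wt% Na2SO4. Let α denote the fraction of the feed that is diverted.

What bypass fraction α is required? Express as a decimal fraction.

0.241

All 996×0.226 = 225.1 t/h of Na2SO4 reaches W, so W = 225.1/0.405 = 555.79 t/h and vapour = 440.21 t/h.
The evaporator receives (1−α)·996 of feed at 0.774 water and removes 0.752 of that water:
0.752×0.774×(1−α)×996 = 440.21
(1−α) = 440.21/579.72 = 0.7593;  α = 0.2407.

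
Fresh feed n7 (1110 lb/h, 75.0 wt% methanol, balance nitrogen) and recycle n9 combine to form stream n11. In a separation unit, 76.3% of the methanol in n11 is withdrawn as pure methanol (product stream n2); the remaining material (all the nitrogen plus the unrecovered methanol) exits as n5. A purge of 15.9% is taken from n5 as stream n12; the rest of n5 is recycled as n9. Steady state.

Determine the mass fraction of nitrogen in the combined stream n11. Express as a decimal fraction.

0.627

nitrogen enters only via n7 and leaves only via the purge: 1110×0.250 = 0.159×(nitrogen in n5), and the separation unit passes all nitrogen, so nitrogen in n11 = nitrogen in n5 = 1745.3 lb/h.
methanol in n11: m_A = 1110×0.750 + (1−0.159)·(1−0.763)·m_A, so m_A = 832.5/0.8007 = 1039.7 lb/h.
n11 = 1039.7 + 1745.3 = 2785 lb/h.
nitrogen fraction in n11 = 1745.3/2785 = 0.627.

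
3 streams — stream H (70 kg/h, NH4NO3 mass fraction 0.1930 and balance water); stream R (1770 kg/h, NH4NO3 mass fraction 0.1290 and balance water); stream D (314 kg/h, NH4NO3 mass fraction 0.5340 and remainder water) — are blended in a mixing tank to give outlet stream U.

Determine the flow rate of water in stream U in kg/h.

1744 kg/h

water out = water in = 70×0.807 + 1770×0.871 + 314×0.466 = 1744.5 kg/h.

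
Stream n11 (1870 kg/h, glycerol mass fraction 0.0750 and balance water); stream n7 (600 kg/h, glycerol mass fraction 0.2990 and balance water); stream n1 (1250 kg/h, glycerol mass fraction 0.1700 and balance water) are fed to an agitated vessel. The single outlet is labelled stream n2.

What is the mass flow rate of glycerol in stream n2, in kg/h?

glycerol out = glycerol in = 1870×0.075 + 600×0.299 + 1250×0.170 = 532.15 kg/h.

532.2 kg/h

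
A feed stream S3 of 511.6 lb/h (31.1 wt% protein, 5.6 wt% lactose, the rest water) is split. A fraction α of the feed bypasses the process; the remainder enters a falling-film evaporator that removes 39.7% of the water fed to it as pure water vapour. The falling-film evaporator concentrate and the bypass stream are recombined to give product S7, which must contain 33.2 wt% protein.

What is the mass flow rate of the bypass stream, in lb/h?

All 511.6×0.311 = 159.11 lb/h of protein reaches S7, so S7 = 159.11/0.332 = 479.24 lb/h and vapour = 32.36 lb/h.
The evaporator receives (1−α)·511.6 of feed at 0.633 water and removes 0.397 of that water:
0.397×0.633×(1−α)×511.6 = 32.36
(1−α) = 32.36/128.57 = 0.2517;  α = 0.7483.
Bypass flow = 0.7483×511.6 = 382.83 lb/h.

382.8 lb/h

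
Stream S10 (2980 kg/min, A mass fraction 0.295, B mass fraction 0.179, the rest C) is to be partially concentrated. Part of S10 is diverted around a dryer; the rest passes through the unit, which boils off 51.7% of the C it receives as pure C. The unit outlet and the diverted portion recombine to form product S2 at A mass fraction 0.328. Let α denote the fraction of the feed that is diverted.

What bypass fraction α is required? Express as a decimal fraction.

All 2980×0.295 = 879.1 kg/min of A reaches S2, so S2 = 879.1/0.328 = 2680.2 kg/min and vapour = 299.82 kg/min.
The evaporator receives (1−α)·2980 of feed at 0.526 C and removes 0.517 of that C:
0.517×0.526×(1−α)×2980 = 299.82
(1−α) = 299.82/810.39 = 0.3700;  α = 0.6300.

0.630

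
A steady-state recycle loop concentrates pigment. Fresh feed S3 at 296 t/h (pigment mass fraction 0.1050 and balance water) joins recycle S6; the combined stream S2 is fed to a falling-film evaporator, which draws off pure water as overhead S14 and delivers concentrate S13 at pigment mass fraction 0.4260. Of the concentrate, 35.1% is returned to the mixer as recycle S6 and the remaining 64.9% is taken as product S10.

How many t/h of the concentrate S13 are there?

112.4 t/h

Overall pigment balance (none leaves overhead): pigment in fresh feed = pigment in product, i.e. 296×0.105 = (1−0.351)·S13·0.426.
S13 = 31.08/(0.426×0.649) = 112.42 t/h.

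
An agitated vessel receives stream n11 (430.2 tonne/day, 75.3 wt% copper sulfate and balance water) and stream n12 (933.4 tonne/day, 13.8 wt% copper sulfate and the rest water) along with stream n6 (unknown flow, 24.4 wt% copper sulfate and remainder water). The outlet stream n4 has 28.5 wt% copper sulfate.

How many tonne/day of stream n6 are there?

Let n6 be the unknown flow. Total out = 1363.6 + n6.
copper sulfate balance: 452.75 + 0.244·n6 = 0.285·(1363.6 + n6)
(0.244 − 0.285)·n6 = 0.285×1363.6 − 452.75 = -64.124
n6 = -64.124 / -0.041 = 1564 tonne/day

1564 tonne/day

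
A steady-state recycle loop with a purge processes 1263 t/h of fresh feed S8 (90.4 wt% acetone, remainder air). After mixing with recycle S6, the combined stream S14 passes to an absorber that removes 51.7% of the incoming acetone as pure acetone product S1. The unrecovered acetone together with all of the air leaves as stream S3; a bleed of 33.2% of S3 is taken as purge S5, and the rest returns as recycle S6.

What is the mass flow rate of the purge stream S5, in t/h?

air enters only via S8 and leaves only via the purge: 1263×0.096 = 0.332×(air in S3), and the absorber passes all air, so air in S14 = air in S3 = 365.2 t/h.
acetone in S14: m_A = 1263×0.904 + (1−0.332)·(1−0.517)·m_A, so m_A = 1141.8/0.6774 = 1685.6 t/h.
S3 = (1−0.517)×1685.6 + 365.2 = 1179.4 t/h.
Purge S5 = 0.332×1179.4 = 391.54 t/h.

391.5 t/h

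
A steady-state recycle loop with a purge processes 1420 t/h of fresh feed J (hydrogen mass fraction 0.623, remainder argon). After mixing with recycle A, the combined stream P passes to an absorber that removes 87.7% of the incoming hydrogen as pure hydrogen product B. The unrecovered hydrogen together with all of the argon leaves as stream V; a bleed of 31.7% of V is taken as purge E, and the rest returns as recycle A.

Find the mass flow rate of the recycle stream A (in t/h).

1235 t/h

argon enters only via J and leaves only via the purge: 1420×0.377 = 0.317×(argon in V), and the absorber passes all argon, so argon in P = argon in V = 1688.8 t/h.
hydrogen in P: m_A = 1420×0.623 + (1−0.317)·(1−0.877)·m_A, so m_A = 884.66/0.9160 = 965.8 t/h.
V = (1−0.877)×965.8 + 1688.8 = 1807.6 t/h.
Recycle A = (1−0.317)×1807.6 = 1234.6 t/h.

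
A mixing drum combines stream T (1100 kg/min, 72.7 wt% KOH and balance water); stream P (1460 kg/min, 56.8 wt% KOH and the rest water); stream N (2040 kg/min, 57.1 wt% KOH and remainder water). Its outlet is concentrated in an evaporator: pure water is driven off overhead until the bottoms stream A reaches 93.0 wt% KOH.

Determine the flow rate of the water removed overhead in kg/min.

KOH entering = 1100×0.727 + 1460×0.568 + 2040×0.571 = 2793.8 kg/min.
All KOH reports to A, so A = 2793.8/0.930 = 3004.1 kg/min.
Total feed = 4600 kg/min; overhead = 4600 − 3004.1 = 1595.9 kg/min.

1596 kg/min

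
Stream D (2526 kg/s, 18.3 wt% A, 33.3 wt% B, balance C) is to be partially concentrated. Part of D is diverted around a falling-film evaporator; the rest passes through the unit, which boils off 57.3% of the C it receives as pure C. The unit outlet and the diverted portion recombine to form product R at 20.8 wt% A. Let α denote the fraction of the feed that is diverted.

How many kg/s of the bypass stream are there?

1431 kg/s

All 2526×0.183 = 462.26 kg/s of A reaches R, so R = 462.26/0.208 = 2222.4 kg/s and vapour = 303.61 kg/s.
The evaporator receives (1−α)·2526 of feed at 0.484 C and removes 0.573 of that C:
0.573×0.484×(1−α)×2526 = 303.61
(1−α) = 303.61/700.54 = 0.4334;  α = 0.5666.
Bypass flow = 0.5666×2526 = 1431.3 kg/s.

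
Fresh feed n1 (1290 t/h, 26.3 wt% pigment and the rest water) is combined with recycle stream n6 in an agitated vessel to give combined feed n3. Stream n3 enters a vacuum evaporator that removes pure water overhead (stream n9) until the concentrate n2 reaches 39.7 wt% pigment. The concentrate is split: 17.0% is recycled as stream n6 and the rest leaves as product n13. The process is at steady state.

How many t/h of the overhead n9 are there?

Overall pigment balance (none leaves overhead): pigment in fresh feed = pigment in product, i.e. 1290×0.263 = (1−0.170)·n2·0.397.
n2 = 339.27/(0.397×0.830) = 1029.6 t/h.
Recycle n6 = 0.170×1029.6 = 175.04 t/h.
Combined feed n3 = 1290 + 175.04 = 1465 t/h.
Overhead n9 = n3 − n2 = 1465 − 1029.6 = 435.42 t/h.

435.4 t/h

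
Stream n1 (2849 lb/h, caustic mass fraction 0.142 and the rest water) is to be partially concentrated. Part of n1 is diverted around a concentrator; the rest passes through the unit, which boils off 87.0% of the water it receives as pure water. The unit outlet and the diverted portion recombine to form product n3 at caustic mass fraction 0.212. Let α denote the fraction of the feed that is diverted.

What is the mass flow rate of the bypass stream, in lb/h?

All 2849×0.142 = 404.56 lb/h of caustic reaches n3, so n3 = 404.56/0.212 = 1908.3 lb/h and vapour = 940.71 lb/h.
The evaporator receives (1−α)·2849 of feed at 0.858 water and removes 0.870 of that water:
0.870×0.858×(1−α)×2849 = 940.71
(1−α) = 940.71/2126.7 = 0.4423;  α = 0.5577.
Bypass flow = 0.5577×2849 = 1588.8 lb/h.

1589 lb/h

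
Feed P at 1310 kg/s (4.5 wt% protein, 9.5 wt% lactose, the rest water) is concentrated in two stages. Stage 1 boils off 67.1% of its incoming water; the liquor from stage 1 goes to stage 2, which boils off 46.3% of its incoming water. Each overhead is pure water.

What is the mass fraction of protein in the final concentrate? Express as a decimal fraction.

water in feed = 1310×0.860 = 1126.6 kg/s.
After stage 1: water left = (1−0.671)×1126.6 = 370.65; stream total = 554.05 kg/s.
After stage 2: water left = (1−0.463)×370.65 = 199.04; final concentrate = 382.44 kg/s.
protein fraction = 58.95/382.44 = 0.154.

0.154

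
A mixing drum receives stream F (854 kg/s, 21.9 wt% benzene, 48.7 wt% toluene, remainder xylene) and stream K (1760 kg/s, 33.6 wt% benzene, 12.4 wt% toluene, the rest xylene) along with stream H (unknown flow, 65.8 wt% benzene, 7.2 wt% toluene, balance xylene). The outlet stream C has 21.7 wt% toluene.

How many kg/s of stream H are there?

Let H be the unknown flow. Total out = 2614 + H.
toluene balance: 634.14 + 0.072·H = 0.217·(2614 + H)
(0.072 − 0.217)·H = 0.217×2614 − 634.14 = -66.9
H = -66.9 / -0.145 = 461.38 kg/s

461.4 kg/s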